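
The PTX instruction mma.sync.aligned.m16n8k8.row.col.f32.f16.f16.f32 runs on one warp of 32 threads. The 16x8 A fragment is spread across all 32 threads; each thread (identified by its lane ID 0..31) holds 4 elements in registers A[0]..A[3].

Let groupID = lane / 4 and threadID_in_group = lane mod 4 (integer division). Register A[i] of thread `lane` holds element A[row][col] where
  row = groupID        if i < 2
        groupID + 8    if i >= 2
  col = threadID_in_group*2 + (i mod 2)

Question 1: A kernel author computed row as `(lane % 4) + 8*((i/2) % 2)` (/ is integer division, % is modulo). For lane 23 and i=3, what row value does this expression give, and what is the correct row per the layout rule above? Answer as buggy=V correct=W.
buggy=11 correct=13

`(lane % 4) + 8*((i/2) % 2)`[23,3]⇒11
23: gr=5,th=3
[3] (5+8,3*2+1) = (13,7)
row: 11 vs 13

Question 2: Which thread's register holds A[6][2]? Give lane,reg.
r:6=>grp=6,rB=0  c:2=>tig=1,lo=0
L=6*4+1=25  i=0*2+0=0

25,0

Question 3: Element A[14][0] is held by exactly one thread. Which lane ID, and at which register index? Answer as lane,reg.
r:14=>grp=6,rB=1  c:0=>tig=0,lo=0
L=6*4+0=24  i=1*2+0=2

24,2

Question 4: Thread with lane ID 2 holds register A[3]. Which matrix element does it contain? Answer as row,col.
L=2→G=2>>2=0, T=2&3=2
[3]→row 0+8=8  col 2·2+1=5

8,5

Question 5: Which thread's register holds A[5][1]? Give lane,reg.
r=5→G=5,rhi=0  c=1→T=0,p=1
L=5*4+0=20  i=0*2+1=1

20,1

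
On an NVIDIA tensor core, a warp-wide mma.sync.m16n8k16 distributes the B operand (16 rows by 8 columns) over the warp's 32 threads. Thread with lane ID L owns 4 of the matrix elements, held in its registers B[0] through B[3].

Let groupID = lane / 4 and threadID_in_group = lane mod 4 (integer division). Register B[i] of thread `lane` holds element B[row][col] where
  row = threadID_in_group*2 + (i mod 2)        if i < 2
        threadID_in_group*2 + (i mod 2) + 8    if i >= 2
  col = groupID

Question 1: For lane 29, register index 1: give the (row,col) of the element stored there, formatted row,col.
lane 29->29/4=7, 29 mod 4=1
i=1  r:2·1+1+0->3  c:7

3,7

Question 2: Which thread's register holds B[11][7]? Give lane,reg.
29,3

c=7→G=7  r=11→rhi=1,T=1,p=1
L=7*4+1=29  i=1*2+1=3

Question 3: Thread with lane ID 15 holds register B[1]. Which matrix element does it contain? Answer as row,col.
7,3

lane 15: G=3 (15/4), T=3 (15%4)
i=1: r=3*2+1+0=7, c=G=3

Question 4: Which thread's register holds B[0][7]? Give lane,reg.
c:7=>grp=7  r:0=>rB=0,tig=0,lo=0
L=7*4+0=28  i=0*2+0=0

28,0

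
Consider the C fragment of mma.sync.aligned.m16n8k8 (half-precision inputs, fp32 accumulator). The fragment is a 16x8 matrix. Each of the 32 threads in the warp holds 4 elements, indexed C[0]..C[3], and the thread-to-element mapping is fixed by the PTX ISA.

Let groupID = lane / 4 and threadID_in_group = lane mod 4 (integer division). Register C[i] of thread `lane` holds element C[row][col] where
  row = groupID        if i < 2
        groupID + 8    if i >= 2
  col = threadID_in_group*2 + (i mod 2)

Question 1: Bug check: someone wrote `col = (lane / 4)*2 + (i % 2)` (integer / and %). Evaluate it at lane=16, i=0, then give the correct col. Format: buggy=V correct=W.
buggy=8 correct=0

`(lane / 4)*2 + (i % 2)`[16,0]=>8
16: grp=4,tig=0
[0] (4+0,0*2+0) = (4,0)
col: 8 vs 0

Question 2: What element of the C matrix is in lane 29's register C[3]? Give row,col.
29: grp=7,tig=1
[3] (7+8,1*2+1) = (15,3)

15,3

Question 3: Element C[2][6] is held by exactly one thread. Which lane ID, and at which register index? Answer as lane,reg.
11,0

r:2=>grp=2,rB=0  c:6=>tig=3,lo=0
L=2*4+3=11  i=0*2+0=0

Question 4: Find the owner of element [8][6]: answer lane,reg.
3,2

r=8->g=0,rb=1  c=6->t=3,b0=0
L=0*4+3=3  i=1*2+0=2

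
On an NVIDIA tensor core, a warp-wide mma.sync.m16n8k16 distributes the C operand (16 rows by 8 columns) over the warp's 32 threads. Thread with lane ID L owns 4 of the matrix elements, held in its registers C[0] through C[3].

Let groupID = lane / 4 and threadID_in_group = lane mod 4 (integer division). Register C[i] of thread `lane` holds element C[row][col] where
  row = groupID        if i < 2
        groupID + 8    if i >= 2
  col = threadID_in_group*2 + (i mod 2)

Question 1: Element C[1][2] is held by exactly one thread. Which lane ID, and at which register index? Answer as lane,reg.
r:1=>grp=1,rB=0  c:2=>tig=1,lo=0
L=1*4+1=5  i=0*2+0=0

5,0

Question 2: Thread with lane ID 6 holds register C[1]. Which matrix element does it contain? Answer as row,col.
6: g=1,t=2
[1] (1+0,2*2+1) = (1,5)

1,5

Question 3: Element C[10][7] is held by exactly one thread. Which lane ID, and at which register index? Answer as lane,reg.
r:10=>grp=2,rB=1  c:7=>tig=3,lo=1
L=2*4+3=11  i=1*2+1=3

11,3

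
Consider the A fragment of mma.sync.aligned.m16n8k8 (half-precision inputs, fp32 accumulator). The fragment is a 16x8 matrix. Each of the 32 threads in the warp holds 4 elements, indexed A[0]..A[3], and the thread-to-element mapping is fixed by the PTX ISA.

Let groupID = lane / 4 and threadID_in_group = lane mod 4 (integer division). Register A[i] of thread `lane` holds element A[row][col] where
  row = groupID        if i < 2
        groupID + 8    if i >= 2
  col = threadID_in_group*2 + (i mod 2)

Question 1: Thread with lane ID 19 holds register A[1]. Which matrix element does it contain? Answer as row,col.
lane 19: g=4 (19/4), t=3 (19%4)
i=1: r=4+0=4, c=3*2+1=7

4,7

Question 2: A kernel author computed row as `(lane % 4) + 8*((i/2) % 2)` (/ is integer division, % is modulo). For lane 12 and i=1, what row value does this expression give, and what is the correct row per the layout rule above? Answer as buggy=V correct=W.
`(lane % 4) + 8*((i/2) % 2)`[12,1]⇒0
L=12⇒gr=12>>2=3, th=12&3=0
[1]⇒row 3+0=3  col 0·2+1=1
row: 0 vs 3

buggy=0 correct=3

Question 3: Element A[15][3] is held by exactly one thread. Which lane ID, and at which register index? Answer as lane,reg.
29,3

r=15→G=7,rhi=1  c=3→T=1,p=1
L=7*4+1=29  i=1*2+1=3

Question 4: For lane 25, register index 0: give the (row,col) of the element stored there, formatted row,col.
6,2

L=25->g=25>>2=6, t=25&3=1
[0]->row 6+0=6  col 1·2+0=2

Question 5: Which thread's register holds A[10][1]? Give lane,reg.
8,3

r=10->g=2,rb=1  c=1->t=0,b0=1
L=2*4+0=8  i=1*2+1=3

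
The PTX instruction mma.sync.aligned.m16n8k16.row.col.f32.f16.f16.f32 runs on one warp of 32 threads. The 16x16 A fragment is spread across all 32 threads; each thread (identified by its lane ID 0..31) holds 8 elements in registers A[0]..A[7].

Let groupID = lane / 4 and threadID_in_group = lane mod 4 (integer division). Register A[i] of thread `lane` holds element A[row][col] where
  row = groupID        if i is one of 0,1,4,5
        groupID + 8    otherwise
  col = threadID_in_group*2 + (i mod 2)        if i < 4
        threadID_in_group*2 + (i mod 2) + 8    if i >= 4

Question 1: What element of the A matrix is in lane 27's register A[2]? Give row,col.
lane 27⇒27/4=6, 27 mod 4=3
i=2  r:6+8⇒14  c:2·3+0+0⇒6

14,6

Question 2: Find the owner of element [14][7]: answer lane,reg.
27,3

r=14->g=6,rb=1  c=7->cb=0,t=3,b0=1
L=6*4+3=27  i=0*4+1*2+1=3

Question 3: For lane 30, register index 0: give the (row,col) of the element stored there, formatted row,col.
30: gid=7,tid=2
[0] (7+0,2*2+0+0) = (7,4)

7,4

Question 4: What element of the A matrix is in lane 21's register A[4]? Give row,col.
5,10

lane 21=>21/4=5, 21 mod 4=1
i=4  r:5+0=>5  c:2·1+0+8=>10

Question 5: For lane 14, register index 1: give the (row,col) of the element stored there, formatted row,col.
3,5

L=14=>grp=14>>2=3, tig=14&3=2
[1]=>row 3+0=3  col 2·2+1+0=5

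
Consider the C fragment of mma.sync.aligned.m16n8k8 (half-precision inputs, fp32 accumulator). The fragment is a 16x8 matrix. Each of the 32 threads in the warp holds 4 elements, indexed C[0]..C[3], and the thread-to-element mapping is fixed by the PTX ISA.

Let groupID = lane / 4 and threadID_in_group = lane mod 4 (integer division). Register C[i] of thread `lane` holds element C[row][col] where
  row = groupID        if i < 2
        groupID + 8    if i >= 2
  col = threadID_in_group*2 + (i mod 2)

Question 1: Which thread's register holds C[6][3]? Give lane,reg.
r: 6->gid=6,r8=0  c: 3->tid=1,i&1=1
L=6*4+1=25  i=0*2+1=1

25,1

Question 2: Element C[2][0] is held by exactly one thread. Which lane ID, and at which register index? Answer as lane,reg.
8,0

r=2->g=2,rb=0  c=0->t=0,b0=0
L=2*4+0=8  i=0*2+0=0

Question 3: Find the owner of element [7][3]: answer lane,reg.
r: 7->gid=7,r8=0  c: 3->tid=1,i&1=1
L=7*4+1=29  i=0*2+1=1

29,1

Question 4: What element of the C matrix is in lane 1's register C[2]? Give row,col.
8,2

lane 1: G=0 (1/4), T=1 (1%4)
i=2: r=0+8=8, c=1*2+0=2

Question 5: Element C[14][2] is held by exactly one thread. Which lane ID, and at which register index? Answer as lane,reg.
25,2

r:14=>grp=6,rB=1  c:2=>tig=1,lo=0
L=6*4+1=25  i=1*2+0=2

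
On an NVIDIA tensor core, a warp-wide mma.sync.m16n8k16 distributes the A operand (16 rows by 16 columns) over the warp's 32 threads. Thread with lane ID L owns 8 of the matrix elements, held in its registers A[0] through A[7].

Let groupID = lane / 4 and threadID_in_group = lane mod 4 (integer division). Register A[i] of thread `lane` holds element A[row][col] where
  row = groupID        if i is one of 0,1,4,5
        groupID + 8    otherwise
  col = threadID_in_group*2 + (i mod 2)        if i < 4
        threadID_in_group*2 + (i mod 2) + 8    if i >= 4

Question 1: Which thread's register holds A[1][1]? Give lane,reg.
r=1⇒gr=1,Rb=0  c=1⇒Cb=0,th=0,odd=1
L=1*4+0=4  i=0*4+0*2+1=1

4,1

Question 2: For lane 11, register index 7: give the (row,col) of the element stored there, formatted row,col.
10,15

lane 11: G=2 (11/4), T=3 (11%4)
i=7: r=2+8=10, c=3*2+1+8=15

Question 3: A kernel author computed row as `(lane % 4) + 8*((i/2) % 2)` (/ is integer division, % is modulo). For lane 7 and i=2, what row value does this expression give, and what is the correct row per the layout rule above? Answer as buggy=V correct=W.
buggy=11 correct=9

`(lane % 4) + 8*((i/2) % 2)`[7,2]->11
7: gid=1,tid=3
[2] (1+8,3*2+0+0) = (9,6)
row: 11 vs 9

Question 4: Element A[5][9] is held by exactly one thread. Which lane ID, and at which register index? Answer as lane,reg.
20,5

r=5->g=5,rb=0  c=9->cb=1,t=0,b0=1
L=5*4+0=20  i=1*4+0*2+1=5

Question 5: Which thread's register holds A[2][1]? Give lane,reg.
r=2→G=2,rhi=0  c=1→chi=0,T=0,p=1
L=2*4+0=8  i=0*4+0*2+1=1

8,1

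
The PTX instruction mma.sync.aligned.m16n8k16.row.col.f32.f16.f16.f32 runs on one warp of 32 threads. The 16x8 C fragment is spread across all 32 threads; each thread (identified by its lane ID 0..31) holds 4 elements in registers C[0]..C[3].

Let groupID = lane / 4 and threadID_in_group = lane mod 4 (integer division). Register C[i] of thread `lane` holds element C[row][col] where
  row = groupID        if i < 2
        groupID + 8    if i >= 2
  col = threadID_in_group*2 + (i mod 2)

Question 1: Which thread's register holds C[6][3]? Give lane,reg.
r=6⇒gr=6,Rb=0  c=3⇒th=1,odd=1
L=6*4+1=25  i=0*2+1=1

25,1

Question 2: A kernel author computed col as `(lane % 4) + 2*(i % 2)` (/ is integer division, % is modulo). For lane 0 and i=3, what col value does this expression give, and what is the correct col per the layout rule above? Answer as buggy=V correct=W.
buggy=2 correct=1

`(lane % 4) + 2*(i % 2)`[0,3]⇒2
L=0⇒gr=0>>2=0, th=0&3=0
[3]⇒row 0+8=8  col 0·2+1=1
col: 2 vs 1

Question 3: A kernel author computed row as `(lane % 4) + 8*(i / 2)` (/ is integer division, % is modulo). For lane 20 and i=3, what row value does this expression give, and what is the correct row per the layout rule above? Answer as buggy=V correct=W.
`(lane % 4) + 8*(i / 2)`[20,3]⇒8
lane 20: gr=5 (20/4), th=0 (20%4)
i=3: r=5+8=13, c=0*2+1=1
row: 8 vs 13

buggy=8 correct=13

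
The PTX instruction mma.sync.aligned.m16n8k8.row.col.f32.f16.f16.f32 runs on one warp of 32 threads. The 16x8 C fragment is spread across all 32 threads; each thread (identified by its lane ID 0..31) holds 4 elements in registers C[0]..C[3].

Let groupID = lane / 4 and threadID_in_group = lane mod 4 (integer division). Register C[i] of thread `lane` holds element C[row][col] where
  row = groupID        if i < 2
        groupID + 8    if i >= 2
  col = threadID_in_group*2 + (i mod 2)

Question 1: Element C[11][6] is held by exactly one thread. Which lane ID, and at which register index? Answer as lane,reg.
15,2

r=11->g=3,rb=1  c=6->t=3,b0=0
L=3*4+3=15  i=1*2+0=2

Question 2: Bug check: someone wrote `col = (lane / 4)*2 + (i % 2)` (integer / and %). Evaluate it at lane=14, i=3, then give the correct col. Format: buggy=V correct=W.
buggy=7 correct=5

`(lane / 4)*2 + (i % 2)`[14,3]=>7
lane 14: grp=3 (14/4), tig=2 (14%4)
i=3: r=3+8=11, c=2*2+1=5
col: 7 vs 5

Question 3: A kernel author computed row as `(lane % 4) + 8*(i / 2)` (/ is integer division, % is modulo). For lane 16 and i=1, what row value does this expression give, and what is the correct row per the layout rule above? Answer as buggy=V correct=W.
`(lane % 4) + 8*(i / 2)`[16,1]→0
L=16→G=16>>2=4, T=16&3=0
[1]→row 4+0=4  col 0·2+1=1
row: 0 vs 4

buggy=0 correct=4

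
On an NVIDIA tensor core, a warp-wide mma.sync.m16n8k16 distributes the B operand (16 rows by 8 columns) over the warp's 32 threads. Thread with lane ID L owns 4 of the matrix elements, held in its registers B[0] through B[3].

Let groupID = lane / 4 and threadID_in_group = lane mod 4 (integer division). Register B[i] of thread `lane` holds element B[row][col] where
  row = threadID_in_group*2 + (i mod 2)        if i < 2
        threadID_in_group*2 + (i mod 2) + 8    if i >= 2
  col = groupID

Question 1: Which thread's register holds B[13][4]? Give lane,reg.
18,3

c: 4->gid=4  r: 13->r8=1,tid=2,i&1=1
L=4*4+2=18  i=1*2+1=3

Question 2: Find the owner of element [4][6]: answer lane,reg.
c:6=>grp=6  r:4=>rB=0,tig=2,lo=0
L=6*4+2=26  i=0*2+0=0

26,0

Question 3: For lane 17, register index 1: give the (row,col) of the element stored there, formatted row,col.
17: gr=4,th=1
[1] (1*2+1+0,4) = (3,4)

3,4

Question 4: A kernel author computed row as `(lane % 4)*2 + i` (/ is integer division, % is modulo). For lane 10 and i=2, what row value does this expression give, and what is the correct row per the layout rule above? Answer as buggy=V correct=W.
`(lane % 4)*2 + i`[10,2]→6
lane 10→10/4=2, 10 mod 4=2
i=2  r:2·2+0+8→12  c:2
row: 6 vs 12

buggy=6 correct=12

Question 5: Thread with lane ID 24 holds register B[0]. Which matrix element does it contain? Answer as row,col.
lane 24: gr=6 (24/4), th=0 (24%4)
i=0: r=0*2+0+0=0, c=gr=6

0,6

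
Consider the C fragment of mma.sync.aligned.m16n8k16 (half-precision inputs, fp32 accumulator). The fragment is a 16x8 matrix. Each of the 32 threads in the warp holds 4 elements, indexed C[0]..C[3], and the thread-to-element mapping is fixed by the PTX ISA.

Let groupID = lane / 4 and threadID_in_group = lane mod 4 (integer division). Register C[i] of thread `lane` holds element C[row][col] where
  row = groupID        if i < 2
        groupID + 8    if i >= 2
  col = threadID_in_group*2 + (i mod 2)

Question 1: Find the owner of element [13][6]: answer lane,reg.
23,2

r=13->g=5,rb=1  c=6->t=3,b0=0
L=5*4+3=23  i=1*2+0=2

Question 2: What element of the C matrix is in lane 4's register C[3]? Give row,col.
lane 4: grp=1 (4/4), tig=0 (4%4)
i=3: r=1+8=9, c=0*2+1=1

9,1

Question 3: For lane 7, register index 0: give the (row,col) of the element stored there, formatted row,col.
1,6

L=7=>grp=7>>2=1, tig=7&3=3
[0]=>row 1+0=1  col 3·2+0=6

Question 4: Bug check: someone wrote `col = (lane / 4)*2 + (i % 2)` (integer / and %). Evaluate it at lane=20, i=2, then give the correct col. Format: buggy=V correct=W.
buggy=10 correct=0

`(lane / 4)*2 + (i % 2)`[20,2]⇒10
L=20⇒gr=20>>2=5, th=20&3=0
[2]⇒row 5+8=13  col 0·2+0=0
col: 10 vs 0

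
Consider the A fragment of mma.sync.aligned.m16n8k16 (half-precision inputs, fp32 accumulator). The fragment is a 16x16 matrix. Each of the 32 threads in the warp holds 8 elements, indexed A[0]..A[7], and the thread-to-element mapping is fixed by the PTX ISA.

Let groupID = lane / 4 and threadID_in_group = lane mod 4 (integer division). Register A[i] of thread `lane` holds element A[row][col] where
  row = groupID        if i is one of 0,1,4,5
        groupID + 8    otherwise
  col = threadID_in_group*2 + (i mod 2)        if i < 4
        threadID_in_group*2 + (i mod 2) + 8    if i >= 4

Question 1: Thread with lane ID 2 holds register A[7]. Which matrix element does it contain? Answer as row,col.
8,13

lane 2->2/4=0, 2 mod 4=2
i=7  r:0+8->8  c:2·2+1+8->13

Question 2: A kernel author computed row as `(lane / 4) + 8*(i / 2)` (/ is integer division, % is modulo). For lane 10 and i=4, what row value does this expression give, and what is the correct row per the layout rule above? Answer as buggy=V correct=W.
buggy=18 correct=2

`(lane / 4) + 8*(i / 2)`[10,4]->18
10: g=2,t=2
[4] (2+0,2*2+0+8) = (2,12)
row: 18 vs 2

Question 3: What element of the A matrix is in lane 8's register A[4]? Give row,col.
2,8

L=8=>grp=8>>2=2, tig=8&3=0
[4]=>row 2+0=2  col 0·2+0+8=8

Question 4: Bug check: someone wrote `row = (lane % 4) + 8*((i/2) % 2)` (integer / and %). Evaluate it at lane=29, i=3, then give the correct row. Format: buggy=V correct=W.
buggy=9 correct=15

`(lane % 4) + 8*((i/2) % 2)`[29,3]⇒9
L=29⇒gr=29>>2=7, th=29&3=1
[3]⇒row 7+8=15  col 1·2+1+0=3
row: 9 vs 15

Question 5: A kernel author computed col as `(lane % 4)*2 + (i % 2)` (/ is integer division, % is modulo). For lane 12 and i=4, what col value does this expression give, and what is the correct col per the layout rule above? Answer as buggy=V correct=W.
`(lane % 4)*2 + (i % 2)`[12,4]→0
L=12→G=12>>2=3, T=12&3=0
[4]→row 3+0=3  col 0·2+0+8=8
col: 0 vs 8

buggy=0 correct=8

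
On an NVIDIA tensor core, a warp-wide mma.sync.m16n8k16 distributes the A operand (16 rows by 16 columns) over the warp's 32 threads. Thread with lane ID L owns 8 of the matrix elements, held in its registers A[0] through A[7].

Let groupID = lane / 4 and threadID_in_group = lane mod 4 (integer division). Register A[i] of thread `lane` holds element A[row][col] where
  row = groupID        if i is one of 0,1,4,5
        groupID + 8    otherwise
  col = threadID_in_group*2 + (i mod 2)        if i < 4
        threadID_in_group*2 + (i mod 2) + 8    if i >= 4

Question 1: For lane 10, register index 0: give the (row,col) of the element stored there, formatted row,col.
2,4

L=10=>grp=10>>2=2, tig=10&3=2
[0]=>row 2+0=2  col 2·2+0+0=4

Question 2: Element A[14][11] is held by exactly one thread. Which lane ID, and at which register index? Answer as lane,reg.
r=14⇒gr=6,Rb=1  c=11⇒Cb=1,th=1,odd=1
L=6*4+1=25  i=1*4+1*2+1=7

25,7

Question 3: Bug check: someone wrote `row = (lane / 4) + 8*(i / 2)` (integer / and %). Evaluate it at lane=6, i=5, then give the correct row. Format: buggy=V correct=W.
`(lane / 4) + 8*(i / 2)`[6,5]->17
L=6->gid=6>>2=1, tid=6&3=2
[5]->row 1+0=1  col 2·2+1+8=13
row: 17 vs 1

buggy=17 correct=1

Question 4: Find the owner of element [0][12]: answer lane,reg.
r=0->g=0,rb=0  c=12->cb=1,t=2,b0=0
L=0*4+2=2  i=1*4+0*2+0=4

2,4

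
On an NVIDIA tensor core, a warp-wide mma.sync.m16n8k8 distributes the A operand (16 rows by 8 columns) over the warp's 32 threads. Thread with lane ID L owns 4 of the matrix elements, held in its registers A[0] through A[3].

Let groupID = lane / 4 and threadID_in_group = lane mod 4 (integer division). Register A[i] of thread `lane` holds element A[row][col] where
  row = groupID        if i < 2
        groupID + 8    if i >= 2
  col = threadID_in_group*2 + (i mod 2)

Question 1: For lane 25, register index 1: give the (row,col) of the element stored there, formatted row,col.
lane 25: G=6 (25/4), T=1 (25%4)
i=1: r=6+0=6, c=1*2+1=3

6,3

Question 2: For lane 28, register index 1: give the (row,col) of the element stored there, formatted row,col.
7,1

28: g=7,t=0
[1] (7+0,0*2+1) = (7,1)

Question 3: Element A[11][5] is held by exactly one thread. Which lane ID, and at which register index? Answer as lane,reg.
r=11→G=3,rhi=1  c=5→T=2,p=1
L=3*4+2=14  i=1*2+1=3

14,3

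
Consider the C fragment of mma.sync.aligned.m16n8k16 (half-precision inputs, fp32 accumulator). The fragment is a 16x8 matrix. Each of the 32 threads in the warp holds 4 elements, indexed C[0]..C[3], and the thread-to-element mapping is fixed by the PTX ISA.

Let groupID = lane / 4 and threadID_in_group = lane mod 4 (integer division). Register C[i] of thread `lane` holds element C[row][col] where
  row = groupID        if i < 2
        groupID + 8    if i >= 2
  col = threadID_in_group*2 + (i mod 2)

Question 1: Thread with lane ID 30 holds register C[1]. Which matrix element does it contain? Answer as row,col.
7,5

L=30->g=30>>2=7, t=30&3=2
[1]->row 7+0=7  col 2·2+1=5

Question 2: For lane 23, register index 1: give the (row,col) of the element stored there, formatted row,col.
5,7

23: g=5,t=3
[1] (5+0,3*2+1) = (5,7)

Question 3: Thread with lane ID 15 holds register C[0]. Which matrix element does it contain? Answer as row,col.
15: gid=3,tid=3
[0] (3+0,3*2+0) = (3,6)

3,6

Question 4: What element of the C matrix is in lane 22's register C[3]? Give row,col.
lane 22->22/4=5, 22 mod 4=2
i=3  r:5+8->13  c:2·2+1->5

13,5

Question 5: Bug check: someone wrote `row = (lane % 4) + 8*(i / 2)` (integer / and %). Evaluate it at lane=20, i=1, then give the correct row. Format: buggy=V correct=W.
`(lane % 4) + 8*(i / 2)`[20,1]⇒0
20: gr=5,th=0
[1] (5+0,0*2+1) = (5,1)
row: 0 vs 5

buggy=0 correct=5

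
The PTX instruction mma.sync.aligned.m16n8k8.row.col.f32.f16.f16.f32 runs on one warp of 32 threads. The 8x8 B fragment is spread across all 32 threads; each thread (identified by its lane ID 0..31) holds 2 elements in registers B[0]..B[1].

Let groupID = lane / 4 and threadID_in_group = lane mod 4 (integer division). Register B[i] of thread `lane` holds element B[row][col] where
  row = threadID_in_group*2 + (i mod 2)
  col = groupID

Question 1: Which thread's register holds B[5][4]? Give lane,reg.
c=4⇒gr=4  r=5⇒th=2,odd=1
L=4*4+2=18  i=1=1

18,1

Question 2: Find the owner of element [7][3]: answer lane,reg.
c:3=>grp=3  r:7=>tig=3,lo=1
L=3*4+3=15  i=1=1

15,1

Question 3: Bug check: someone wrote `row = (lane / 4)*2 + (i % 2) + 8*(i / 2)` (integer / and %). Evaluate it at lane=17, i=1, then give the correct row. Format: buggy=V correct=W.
`(lane / 4)*2 + (i % 2) + 8*(i / 2)`[17,1]->9
L=17->gid=17>>2=4, tid=17&3=1
[1]->row 1·2+1=3  col gid=4
row: 9 vs 3

buggy=9 correct=3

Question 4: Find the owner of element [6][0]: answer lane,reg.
3,0

c=0→G=0  r=6→T=3,p=0
L=0*4+3=3  i=0=0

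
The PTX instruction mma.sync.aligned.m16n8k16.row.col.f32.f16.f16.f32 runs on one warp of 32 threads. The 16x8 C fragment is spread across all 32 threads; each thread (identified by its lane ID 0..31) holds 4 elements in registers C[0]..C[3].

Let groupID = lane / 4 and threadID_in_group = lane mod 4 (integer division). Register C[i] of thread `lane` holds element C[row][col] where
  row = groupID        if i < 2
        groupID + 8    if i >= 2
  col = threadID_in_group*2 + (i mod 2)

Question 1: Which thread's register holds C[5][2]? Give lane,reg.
21,0

r=5→G=5,rhi=0  c=2→T=1,p=0
L=5*4+1=21  i=0*2+0=0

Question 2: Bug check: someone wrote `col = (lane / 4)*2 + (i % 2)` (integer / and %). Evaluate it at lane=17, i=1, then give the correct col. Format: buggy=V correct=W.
buggy=9 correct=3

`(lane / 4)*2 + (i % 2)`[17,1]->9
lane 17: gid=4 (17/4), tid=1 (17%4)
i=1: r=4+0=4, c=1*2+1=3
col: 9 vs 3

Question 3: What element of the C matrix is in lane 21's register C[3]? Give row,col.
13,3

lane 21->21/4=5, 21 mod 4=1
i=3  r:5+8->13  c:2·1+1->3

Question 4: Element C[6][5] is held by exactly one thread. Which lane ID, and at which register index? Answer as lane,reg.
r=6⇒gr=6,Rb=0  c=5⇒th=2,odd=1
L=6*4+2=26  i=0*2+1=1

26,1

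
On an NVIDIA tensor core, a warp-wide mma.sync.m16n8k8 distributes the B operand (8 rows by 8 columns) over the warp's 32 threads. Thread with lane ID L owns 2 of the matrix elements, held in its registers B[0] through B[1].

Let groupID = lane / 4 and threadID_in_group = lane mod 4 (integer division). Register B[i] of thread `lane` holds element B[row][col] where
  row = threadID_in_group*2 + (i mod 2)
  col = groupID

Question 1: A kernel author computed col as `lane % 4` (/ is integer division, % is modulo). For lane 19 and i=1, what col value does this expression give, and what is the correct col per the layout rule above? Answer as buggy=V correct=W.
`lane % 4`[19,1]->3
lane 19->19/4=4, 19 mod 4=3
i=1  r:2·3+1->7  c:4
col: 3 vs 4

buggy=3 correct=4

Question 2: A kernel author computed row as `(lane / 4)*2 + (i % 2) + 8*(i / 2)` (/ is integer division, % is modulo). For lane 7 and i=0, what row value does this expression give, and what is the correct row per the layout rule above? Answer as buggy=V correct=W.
buggy=2 correct=6

`(lane / 4)*2 + (i % 2) + 8*(i / 2)`[7,0]→2
7: G=1,T=3
[0] (3*2+0,1) = (6,1)
row: 2 vs 6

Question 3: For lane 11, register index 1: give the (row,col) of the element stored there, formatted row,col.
7,2

L=11->gid=11>>2=2, tid=11&3=3
[1]->row 3·2+1=7  col gid=2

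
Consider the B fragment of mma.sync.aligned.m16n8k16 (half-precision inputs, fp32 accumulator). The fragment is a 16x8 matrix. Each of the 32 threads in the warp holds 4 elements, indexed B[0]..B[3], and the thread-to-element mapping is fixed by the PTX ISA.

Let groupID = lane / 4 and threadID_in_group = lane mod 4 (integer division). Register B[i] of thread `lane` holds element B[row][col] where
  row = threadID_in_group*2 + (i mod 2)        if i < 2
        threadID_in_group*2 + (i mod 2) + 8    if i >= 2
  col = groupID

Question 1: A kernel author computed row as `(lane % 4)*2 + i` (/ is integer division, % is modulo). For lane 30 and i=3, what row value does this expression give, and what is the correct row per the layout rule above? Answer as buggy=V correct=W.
buggy=7 correct=13

`(lane % 4)*2 + i`[30,3]→7
L=30→G=30>>2=7, T=30&3=2
[3]→row 2·2+1+8=13  col G=7
row: 7 vs 13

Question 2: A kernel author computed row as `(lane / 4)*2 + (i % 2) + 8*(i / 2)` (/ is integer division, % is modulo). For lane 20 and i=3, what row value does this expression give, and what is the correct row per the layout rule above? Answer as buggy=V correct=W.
`(lane / 4)*2 + (i % 2) + 8*(i / 2)`[20,3]⇒19
lane 20: gr=5 (20/4), th=0 (20%4)
i=3: r=0*2+1+8=9, c=gr=5
row: 19 vs 9

buggy=19 correct=9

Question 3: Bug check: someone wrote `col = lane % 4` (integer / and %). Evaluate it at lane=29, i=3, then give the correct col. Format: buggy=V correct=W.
`lane % 4`[29,3]=>1
L=29=>grp=29>>2=7, tig=29&3=1
[3]=>row 1·2+1+8=11  col grp=7
col: 1 vs 7

buggy=1 correct=7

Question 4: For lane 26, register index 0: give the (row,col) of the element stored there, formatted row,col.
4,6

lane 26: grp=6 (26/4), tig=2 (26%4)
i=0: r=2*2+0+0=4, c=grp=6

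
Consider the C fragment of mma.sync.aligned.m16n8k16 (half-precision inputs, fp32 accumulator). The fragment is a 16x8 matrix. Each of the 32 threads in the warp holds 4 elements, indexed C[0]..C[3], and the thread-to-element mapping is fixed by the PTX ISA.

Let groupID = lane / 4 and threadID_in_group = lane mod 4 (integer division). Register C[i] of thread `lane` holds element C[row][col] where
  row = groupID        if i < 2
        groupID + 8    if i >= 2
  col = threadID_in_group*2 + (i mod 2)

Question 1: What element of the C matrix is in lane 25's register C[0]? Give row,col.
6,2

25: gid=6,tid=1
[0] (6+0,1*2+0) = (6,2)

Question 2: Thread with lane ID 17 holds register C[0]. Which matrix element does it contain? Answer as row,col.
lane 17→17/4=4, 17 mod 4=1
i=0  r:4+0→4  c:2·1+0→2

4,2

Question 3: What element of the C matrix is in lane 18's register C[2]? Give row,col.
12,4

lane 18: grp=4 (18/4), tig=2 (18%4)
i=2: r=4+8=12, c=2*2+0=4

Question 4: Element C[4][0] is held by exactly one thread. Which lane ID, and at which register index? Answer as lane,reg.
r=4->g=4,rb=0  c=0->t=0,b0=0
L=4*4+0=16  i=0*2+0=0

16,0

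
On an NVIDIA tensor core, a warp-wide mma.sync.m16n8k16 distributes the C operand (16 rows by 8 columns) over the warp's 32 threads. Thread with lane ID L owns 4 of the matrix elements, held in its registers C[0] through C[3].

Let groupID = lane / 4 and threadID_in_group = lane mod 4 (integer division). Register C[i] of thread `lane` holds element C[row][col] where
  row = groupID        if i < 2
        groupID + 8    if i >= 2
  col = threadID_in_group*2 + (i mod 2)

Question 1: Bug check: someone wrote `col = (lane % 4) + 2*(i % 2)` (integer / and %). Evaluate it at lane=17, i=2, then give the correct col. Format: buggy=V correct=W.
`(lane % 4) + 2*(i % 2)`[17,2]=>1
17: grp=4,tig=1
[2] (4+8,1*2+0) = (12,2)
col: 1 vs 2

buggy=1 correct=2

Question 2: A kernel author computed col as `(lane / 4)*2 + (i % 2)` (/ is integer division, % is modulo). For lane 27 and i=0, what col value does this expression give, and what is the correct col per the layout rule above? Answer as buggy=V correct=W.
buggy=12 correct=6

`(lane / 4)*2 + (i % 2)`[27,0]->12
27: g=6,t=3
[0] (6+0,3*2+0) = (6,6)
col: 12 vs 6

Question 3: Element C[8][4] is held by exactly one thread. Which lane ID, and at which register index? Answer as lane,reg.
2,2

r:8=>grp=0,rB=1  c:4=>tig=2,lo=0
L=0*4+2=2  i=1*2+0=2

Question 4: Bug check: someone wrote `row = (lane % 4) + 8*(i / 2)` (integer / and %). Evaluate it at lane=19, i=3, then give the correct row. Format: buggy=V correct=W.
buggy=11 correct=12

`(lane % 4) + 8*(i / 2)`[19,3]=>11
19: grp=4,tig=3
[3] (4+8,3*2+1) = (12,7)
row: 11 vs 12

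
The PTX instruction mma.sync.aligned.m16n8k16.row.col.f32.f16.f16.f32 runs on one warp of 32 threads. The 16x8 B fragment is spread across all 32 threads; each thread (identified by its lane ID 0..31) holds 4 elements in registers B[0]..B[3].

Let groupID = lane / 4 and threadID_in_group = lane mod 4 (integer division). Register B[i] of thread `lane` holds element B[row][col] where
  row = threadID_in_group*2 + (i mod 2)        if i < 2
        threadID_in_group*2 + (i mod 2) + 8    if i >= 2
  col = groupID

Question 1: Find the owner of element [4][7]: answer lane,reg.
30,0

c=7->g=7  r=4->rb=0,t=2,b0=0
L=7*4+2=30  i=0*2+0=0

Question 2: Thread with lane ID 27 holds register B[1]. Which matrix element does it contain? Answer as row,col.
lane 27->27/4=6, 27 mod 4=3
i=1  r:2·3+1+0->7  c:6

7,6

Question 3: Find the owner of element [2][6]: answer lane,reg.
25,0

c:6=>grp=6  r:2=>rB=0,tig=1,lo=0
L=6*4+1=25  i=0*2+0=0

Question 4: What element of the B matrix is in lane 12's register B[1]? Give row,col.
12: g=3,t=0
[1] (0*2+1+0,3) = (1,3)

1,3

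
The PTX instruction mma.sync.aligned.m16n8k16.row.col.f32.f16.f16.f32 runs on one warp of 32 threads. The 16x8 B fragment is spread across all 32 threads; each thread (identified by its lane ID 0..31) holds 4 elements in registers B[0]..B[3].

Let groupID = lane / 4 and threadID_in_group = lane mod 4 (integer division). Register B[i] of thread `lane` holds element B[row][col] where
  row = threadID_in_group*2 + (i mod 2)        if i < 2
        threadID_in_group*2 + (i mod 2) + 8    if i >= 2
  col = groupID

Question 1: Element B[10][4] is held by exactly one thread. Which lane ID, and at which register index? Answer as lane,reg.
c:4=>grp=4  r:10=>rB=1,tig=1,lo=0
L=4*4+1=17  i=1*2+0=2

17,2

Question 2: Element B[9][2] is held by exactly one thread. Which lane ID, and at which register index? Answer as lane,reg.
8,3

c: 2->gid=2  r: 9->r8=1,tid=0,i&1=1
L=2*4+0=8  i=1*2+1=3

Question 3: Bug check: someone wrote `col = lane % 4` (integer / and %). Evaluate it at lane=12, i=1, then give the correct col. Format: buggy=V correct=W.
`lane % 4`[12,1]=>0
L=12=>grp=12>>2=3, tig=12&3=0
[1]=>row 0·2+1+0=1  col grp=3
col: 0 vs 3

buggy=0 correct=3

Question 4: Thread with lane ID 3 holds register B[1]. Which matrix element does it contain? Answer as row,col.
7,0

L=3⇒gr=3>>2=0, th=3&3=3
[1]⇒row 3·2+1+0=7  col gr=0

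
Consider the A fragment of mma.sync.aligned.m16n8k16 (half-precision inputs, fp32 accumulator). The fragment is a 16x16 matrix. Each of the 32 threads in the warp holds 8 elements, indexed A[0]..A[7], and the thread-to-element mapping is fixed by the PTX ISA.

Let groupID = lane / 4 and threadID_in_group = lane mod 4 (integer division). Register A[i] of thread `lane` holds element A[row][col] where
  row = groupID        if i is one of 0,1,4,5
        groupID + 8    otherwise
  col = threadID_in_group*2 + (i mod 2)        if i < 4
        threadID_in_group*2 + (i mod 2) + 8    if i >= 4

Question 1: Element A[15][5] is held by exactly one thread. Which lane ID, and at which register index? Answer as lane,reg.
r=15->g=7,rb=1  c=5->cb=0,t=2,b0=1
L=7*4+2=30  i=0*4+1*2+1=3

30,3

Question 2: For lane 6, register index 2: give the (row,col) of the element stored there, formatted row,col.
lane 6: gr=1 (6/4), th=2 (6%4)
i=2: r=1+8=9, c=2*2+0+0=4

9,4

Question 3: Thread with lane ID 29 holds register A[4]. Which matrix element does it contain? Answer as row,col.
lane 29: G=7 (29/4), T=1 (29%4)
i=4: r=7+0=7, c=1*2+0+8=10

7,10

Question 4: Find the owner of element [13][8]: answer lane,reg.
r=13->g=5,rb=1  c=8->cb=1,t=0,b0=0
L=5*4+0=20  i=1*4+1*2+0=6

20,6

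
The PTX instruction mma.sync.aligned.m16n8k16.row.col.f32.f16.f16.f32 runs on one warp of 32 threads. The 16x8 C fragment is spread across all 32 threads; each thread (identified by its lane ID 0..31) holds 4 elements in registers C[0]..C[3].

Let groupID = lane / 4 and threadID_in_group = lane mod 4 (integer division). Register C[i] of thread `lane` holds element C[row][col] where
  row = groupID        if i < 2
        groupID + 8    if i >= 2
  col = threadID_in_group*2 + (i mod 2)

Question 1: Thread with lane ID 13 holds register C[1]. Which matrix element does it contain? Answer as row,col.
3,3

lane 13: g=3 (13/4), t=1 (13%4)
i=1: r=3+0=3, c=1*2+1=3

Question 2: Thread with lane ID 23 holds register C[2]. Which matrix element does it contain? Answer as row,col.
lane 23: g=5 (23/4), t=3 (23%4)
i=2: r=5+8=13, c=3*2+0=6

13,6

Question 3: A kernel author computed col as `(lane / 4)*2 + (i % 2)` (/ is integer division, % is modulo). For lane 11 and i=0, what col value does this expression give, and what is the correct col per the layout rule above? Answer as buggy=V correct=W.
buggy=4 correct=6

`(lane / 4)*2 + (i % 2)`[11,0]->4
L=11->gid=11>>2=2, tid=11&3=3
[0]->row 2+0=2  col 3·2+0=6
col: 4 vs 6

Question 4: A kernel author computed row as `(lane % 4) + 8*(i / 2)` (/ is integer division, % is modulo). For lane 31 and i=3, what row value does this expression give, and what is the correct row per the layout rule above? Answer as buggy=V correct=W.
`(lane % 4) + 8*(i / 2)`[31,3]⇒11
L=31⇒gr=31>>2=7, th=31&3=3
[3]⇒row 7+8=15  col 3·2+1=7
row: 11 vs 15

buggy=11 correct=15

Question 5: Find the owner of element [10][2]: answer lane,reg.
9,2

r:10=>grp=2,rB=1  c:2=>tig=1,lo=0
L=2*4+1=9  i=1*2+0=2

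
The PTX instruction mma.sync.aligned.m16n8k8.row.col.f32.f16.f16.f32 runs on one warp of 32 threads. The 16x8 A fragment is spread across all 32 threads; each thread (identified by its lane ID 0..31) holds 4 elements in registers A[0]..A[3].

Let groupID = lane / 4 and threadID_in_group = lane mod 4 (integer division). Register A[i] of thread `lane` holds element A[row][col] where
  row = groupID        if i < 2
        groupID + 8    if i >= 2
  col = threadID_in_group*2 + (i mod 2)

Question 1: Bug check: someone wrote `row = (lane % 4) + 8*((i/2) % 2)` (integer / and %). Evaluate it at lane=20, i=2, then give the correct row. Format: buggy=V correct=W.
`(lane % 4) + 8*((i/2) % 2)`[20,2]→8
lane 20: G=5 (20/4), T=0 (20%4)
i=2: r=5+8=13, c=0*2+0=0
row: 8 vs 13

buggy=8 correct=13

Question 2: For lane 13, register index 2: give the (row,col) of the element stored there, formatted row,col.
11,2

lane 13→13/4=3, 13 mod 4=1
i=2  r:3+8→11  c:2·1+0→2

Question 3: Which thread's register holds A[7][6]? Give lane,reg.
31,0

r=7⇒gr=7,Rb=0  c=6⇒th=3,odd=0
L=7*4+3=31  i=0*2+0=0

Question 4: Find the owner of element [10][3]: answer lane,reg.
r=10⇒gr=2,Rb=1  c=3⇒th=1,odd=1
L=2*4+1=9  i=1*2+1=3

9,3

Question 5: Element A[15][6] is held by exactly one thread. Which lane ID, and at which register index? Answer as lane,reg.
31,2

r: 15->gid=7,r8=1  c: 6->tid=3,i&1=0
L=7*4+3=31  i=1*2+0=2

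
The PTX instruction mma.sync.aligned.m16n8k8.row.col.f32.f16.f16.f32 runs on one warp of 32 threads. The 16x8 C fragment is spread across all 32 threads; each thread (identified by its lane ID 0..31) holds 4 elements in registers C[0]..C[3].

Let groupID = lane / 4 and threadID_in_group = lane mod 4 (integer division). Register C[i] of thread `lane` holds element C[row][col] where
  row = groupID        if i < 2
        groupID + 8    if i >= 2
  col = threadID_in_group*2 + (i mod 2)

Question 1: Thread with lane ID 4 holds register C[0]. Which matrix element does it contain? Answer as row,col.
L=4→G=4>>2=1, T=4&3=0
[0]→row 1+0=1  col 0·2+0=0

1,0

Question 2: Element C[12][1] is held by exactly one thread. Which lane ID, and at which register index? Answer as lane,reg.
r:12=>grp=4,rB=1  c:1=>tig=0,lo=1
L=4*4+0=16  i=1*2+1=3

16,3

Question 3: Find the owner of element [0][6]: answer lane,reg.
r=0⇒gr=0,Rb=0  c=6⇒th=3,odd=0
L=0*4+3=3  i=0*2+0=0

3,0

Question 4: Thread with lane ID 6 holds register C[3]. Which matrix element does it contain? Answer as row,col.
9,5

lane 6=>6/4=1, 6 mod 4=2
i=3  r:1+8=>9  c:2·2+1=>5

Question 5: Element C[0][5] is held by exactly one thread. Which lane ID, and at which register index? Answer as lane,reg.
r:0=>grp=0,rB=0  c:5=>tig=2,lo=1
L=0*4+2=2  i=0*2+1=1

2,1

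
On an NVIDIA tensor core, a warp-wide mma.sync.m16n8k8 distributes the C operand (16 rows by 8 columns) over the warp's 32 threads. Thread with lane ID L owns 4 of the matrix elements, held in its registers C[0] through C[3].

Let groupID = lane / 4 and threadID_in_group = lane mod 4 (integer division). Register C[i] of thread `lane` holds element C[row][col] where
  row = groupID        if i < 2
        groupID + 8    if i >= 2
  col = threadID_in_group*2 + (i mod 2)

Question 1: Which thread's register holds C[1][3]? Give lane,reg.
r=1→G=1,rhi=0  c=3→T=1,p=1
L=1*4+1=5  i=0*2+1=1

5,1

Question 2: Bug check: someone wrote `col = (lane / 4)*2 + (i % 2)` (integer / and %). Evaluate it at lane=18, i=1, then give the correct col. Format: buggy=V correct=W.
buggy=9 correct=5

`(lane / 4)*2 + (i % 2)`[18,1]=>9
18: grp=4,tig=2
[1] (4+0,2*2+1) = (4,5)
col: 9 vs 5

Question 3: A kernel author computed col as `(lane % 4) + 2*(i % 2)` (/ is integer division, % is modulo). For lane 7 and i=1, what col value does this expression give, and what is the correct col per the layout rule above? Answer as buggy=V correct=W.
`(lane % 4) + 2*(i % 2)`[7,1]=>5
lane 7: grp=1 (7/4), tig=3 (7%4)
i=1: r=1+0=1, c=3*2+1=7
col: 5 vs 7

buggy=5 correct=7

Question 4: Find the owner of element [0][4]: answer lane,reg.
r:0=>grp=0,rB=0  c:4=>tig=2,lo=0
L=0*4+2=2  i=0*2+0=0

2,0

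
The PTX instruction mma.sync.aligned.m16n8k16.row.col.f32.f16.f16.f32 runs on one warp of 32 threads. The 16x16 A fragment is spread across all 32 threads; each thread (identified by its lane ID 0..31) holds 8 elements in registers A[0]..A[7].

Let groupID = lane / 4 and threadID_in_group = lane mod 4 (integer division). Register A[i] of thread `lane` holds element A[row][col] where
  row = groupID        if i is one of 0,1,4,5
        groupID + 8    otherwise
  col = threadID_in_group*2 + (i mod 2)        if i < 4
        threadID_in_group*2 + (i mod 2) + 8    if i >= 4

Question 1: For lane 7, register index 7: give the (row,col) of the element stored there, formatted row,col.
lane 7->7/4=1, 7 mod 4=3
i=7  r:1+8->9  c:2·3+1+8->15

9,15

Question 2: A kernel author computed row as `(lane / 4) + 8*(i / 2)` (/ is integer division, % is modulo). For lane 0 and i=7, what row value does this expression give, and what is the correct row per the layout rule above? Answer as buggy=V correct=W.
`(lane / 4) + 8*(i / 2)`[0,7]⇒24
lane 0: gr=0 (0/4), th=0 (0%4)
i=7: r=0+8=8, c=0*2+1+8=9
row: 24 vs 8

buggy=24 correct=8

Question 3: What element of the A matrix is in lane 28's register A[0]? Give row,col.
7,0

28: gid=7,tid=0
[0] (7+0,0*2+0+0) = (7,0)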